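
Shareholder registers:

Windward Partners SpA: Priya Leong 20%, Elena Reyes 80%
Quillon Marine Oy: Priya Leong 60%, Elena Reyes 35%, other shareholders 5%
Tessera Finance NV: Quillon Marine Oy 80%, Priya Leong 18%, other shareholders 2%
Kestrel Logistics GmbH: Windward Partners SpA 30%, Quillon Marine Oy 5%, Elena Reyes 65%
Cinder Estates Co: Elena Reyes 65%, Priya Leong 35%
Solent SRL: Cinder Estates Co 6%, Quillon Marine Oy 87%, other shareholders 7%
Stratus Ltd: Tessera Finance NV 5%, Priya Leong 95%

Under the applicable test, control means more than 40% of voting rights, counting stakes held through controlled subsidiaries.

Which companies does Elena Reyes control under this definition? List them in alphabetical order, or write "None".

Cinder Estates Co, Kestrel Logistics GmbH, Windward Partners SpA

Elena holds 80% of Windward, so Elena controls Windward.
Windward and Elena together hold 30% + 65% = 95% of Kestrel, so Elena controls Kestrel.
Elena holds 65% of Cinder, so Elena controls Cinder.
No other company's threshold is met.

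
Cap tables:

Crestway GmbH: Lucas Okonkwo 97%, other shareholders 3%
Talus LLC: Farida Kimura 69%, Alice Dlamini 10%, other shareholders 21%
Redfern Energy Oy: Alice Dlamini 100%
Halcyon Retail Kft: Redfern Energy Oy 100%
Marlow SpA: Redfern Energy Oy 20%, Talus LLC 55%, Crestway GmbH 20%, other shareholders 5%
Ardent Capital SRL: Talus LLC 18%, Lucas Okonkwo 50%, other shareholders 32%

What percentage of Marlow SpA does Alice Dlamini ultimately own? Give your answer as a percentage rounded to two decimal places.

Alice reaches Marlow along 2 paths.
Via Redfern: 100% × 20% = 20%.
Via Talus: 10% × 55% = 5.5%.
Total: 20% + 5.5% = 25.5%.
Rounded: 25.50%.

25.50%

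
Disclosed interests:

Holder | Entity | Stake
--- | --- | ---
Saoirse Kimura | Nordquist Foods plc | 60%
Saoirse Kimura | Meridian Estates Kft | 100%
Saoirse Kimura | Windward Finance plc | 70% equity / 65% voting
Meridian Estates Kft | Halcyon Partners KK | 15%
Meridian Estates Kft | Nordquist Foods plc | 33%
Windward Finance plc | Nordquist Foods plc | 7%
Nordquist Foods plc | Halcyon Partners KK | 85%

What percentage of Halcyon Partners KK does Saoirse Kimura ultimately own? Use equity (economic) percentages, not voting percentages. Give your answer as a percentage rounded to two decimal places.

98.22%

Saoirse reaches Halcyon along 4 paths.
Via Meridian → Nordquist: 100% × 33% × 85% = 28.05%.
Via Windward → Nordquist: 70% × 7% × 85% = 4.165%.
Via Nordquist: 60% × 85% = 51%.
Via Meridian: 100% × 15% = 15%.
Total: 28.05% + 4.165% + 51% + 15% = 98.215%.
Rounded: 98.22%.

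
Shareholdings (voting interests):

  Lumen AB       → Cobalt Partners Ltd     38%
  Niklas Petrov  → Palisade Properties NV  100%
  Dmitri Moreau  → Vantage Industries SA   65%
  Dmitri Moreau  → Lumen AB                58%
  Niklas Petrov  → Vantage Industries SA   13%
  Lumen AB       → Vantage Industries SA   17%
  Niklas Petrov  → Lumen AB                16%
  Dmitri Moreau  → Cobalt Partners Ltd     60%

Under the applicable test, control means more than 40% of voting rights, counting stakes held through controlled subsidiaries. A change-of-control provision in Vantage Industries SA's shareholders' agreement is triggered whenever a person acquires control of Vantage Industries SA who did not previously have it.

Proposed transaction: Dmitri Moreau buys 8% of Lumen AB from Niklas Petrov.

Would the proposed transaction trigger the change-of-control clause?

The purchase adds only to Dmitri's holdings (Niklas's stake shrinks), so Dmitri is the only person who could newly come to control Vantage.
Dmitri holds 58% of Lumen, so Dmitri controls Lumen.
Lumen and Dmitri together hold 17% + 65% = 82% of Vantage, so Dmitri controls Vantage.
So Dmitri already controls Vantage before the transaction.
After the purchase, Dmitri's direct stake in Lumen rises to 58% + 8% = 66%, and Niklas's stake falls to 8%.
Dmitri controlled Vantage already, so this is not a new person acquiring control; every other person's position is unchanged or reduced.
No new person acquires control, so the clause is not triggered.

No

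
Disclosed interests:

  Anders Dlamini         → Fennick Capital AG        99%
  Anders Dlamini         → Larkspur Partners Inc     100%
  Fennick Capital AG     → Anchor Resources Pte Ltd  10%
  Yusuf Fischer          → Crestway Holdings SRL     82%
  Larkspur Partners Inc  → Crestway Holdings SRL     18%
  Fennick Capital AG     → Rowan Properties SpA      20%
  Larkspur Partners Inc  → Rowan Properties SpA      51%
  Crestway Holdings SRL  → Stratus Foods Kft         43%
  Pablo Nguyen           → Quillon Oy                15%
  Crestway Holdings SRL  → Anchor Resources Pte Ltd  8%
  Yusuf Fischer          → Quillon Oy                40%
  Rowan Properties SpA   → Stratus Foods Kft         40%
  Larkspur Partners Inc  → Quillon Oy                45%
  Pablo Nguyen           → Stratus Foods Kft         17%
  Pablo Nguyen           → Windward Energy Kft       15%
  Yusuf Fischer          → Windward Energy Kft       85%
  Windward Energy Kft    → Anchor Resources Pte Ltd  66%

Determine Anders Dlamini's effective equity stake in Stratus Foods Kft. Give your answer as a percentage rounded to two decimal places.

Anders reaches Stratus along 3 paths.
Via Larkspur → Rowan: 100% × 51% × 40% = 20.4%.
Via Fennick → Rowan: 99% × 20% × 40% = 7.92%.
Via Larkspur → Crestway: 100% × 18% × 43% = 7.74%.
Total: 20.4% + 7.92% + 7.74% = 36.06%.

36.06%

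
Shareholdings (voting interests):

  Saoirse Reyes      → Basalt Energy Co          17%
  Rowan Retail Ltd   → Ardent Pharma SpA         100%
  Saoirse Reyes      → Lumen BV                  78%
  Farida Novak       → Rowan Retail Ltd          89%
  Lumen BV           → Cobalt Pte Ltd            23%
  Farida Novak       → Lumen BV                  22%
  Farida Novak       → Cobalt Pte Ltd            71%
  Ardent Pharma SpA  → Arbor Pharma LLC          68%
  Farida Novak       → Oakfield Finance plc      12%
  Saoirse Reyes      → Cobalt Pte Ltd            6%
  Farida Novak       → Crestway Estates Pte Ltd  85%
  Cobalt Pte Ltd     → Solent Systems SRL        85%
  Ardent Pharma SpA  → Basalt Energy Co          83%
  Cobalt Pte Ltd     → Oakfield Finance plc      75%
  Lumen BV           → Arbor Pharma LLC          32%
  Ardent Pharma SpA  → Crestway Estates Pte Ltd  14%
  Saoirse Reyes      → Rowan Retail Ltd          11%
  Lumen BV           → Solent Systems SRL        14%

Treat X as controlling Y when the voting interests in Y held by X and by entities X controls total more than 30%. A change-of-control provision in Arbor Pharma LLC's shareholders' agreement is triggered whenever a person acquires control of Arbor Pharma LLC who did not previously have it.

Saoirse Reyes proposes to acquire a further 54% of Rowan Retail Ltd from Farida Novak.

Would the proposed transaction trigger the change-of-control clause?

No

The purchase adds only to Saoirse's holdings (Farida's stake shrinks), so Saoirse is the only person who could newly come to control Arbor.
Saoirse holds 78% of Lumen, so Saoirse controls Lumen.
Lumen holds 32% of Arbor, so Saoirse controls Arbor.
So Saoirse already controls Arbor before the transaction.
After the purchase, Saoirse's direct stake in Rowan rises to 11% + 54% = 65%, and Farida's stake falls to 35%.
Saoirse controlled Arbor already, so this is not a new person acquiring control; every other person's position is unchanged or reduced.
No new person acquires control, so the clause is not triggered.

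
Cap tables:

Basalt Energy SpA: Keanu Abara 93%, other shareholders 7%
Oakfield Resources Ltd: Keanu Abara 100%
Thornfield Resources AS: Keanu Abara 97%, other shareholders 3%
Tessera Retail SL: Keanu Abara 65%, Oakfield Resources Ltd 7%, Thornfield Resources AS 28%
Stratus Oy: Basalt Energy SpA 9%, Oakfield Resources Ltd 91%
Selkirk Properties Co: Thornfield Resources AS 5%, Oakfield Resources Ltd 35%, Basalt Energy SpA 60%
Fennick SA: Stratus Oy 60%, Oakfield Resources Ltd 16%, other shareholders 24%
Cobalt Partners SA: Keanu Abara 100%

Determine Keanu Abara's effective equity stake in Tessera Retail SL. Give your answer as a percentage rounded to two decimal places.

Keanu reaches Tessera along 3 paths.
Direct stake: 65% = 65%.
Via Oakfield: 100% × 7% = 7%.
Via Thornfield: 97% × 28% = 27.16%.
Total: 65% + 7% + 27.16% = 99.16%.

99.16%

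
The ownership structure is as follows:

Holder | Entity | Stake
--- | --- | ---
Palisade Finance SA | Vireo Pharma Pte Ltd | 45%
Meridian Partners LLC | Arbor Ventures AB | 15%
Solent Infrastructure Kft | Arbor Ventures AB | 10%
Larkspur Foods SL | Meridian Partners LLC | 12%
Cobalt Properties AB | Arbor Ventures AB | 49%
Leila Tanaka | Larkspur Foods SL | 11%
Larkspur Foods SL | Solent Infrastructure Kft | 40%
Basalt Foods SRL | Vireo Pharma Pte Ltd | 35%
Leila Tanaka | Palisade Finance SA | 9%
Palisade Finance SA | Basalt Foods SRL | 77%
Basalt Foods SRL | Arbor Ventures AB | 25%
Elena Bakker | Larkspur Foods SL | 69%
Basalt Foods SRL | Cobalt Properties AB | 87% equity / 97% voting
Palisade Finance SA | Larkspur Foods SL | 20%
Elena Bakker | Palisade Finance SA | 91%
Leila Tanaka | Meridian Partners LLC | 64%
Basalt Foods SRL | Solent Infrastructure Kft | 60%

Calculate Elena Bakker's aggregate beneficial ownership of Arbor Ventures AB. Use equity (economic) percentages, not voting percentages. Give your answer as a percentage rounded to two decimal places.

56.65%

Elena reaches Arbor along 7 paths.
Via Palisade → Basalt: 91% × 77% × 25% = 17.5175%.
Via Palisade → Basalt → Cobalt: 91% × 77% × 87% × 49% = 29.870841%.
Via Palisade → Basalt → Solent: 91% × 77% × 60% × 10% = 4.2042%.
Via Palisade → Larkspur → Solent: 91% × 20% × 40% × 10% = 0.728%.
Via Larkspur → Solent: 69% × 40% × 10% = 2.76%.
Via Palisade → Larkspur → Meridian: 91% × 20% × 12% × 15% = 0.3276%.
Via Larkspur → Meridian: 69% × 12% × 15% = 1.242%.
Total: 17.5175% + 29.870841% + 4.2042% + 0.728% + 2.76% + 0.3276% + 1.242% = 56.650141%.
Rounded: 56.65%.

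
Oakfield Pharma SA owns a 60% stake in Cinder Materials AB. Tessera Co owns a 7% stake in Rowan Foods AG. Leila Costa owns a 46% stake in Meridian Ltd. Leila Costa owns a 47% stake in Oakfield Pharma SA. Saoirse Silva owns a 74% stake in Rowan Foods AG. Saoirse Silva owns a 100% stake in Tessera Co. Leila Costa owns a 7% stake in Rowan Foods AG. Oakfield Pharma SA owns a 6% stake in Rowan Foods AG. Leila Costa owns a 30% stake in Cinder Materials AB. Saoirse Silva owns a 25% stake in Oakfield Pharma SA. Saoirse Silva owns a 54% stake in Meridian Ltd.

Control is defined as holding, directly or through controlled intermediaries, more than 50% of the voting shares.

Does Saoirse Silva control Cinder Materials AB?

Saoirse holds 100% of Tessera, so Saoirse controls Tessera.
Saoirse holds 54% of Meridian, so Saoirse controls Meridian.
Saoirse and Tessera together hold 74% + 7% = 81% of Rowan, so Saoirse controls Rowan.
Neither Saoirse nor any entity Saoirse controls holds any voting interest in Cinder.
So Saoirse does not control Cinder.

No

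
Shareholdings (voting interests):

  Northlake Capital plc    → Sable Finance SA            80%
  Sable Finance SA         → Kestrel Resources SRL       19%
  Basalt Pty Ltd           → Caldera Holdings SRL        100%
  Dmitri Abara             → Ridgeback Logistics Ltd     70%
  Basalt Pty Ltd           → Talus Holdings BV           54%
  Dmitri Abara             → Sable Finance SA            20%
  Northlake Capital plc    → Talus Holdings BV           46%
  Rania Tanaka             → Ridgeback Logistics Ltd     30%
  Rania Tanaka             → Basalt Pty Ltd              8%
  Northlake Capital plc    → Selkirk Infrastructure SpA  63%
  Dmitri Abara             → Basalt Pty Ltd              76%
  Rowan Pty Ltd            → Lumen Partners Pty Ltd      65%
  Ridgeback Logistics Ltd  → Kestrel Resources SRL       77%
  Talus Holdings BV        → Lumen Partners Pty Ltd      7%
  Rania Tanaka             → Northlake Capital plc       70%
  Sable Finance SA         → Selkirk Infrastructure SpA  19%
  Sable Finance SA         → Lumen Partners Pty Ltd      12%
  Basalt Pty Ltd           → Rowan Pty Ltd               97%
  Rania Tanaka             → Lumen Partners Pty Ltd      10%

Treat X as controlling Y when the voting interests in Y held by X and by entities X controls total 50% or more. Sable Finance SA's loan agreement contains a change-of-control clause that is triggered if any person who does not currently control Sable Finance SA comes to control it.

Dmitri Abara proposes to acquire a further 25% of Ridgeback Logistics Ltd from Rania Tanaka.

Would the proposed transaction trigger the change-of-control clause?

The purchase adds only to Dmitri's holdings (Rania's stake shrinks), so Dmitri is the only person who could newly come to control Sable.
Dmitri holds 76% of Basalt, so Dmitri controls Basalt.
Basalt holds 100% of Caldera, so Dmitri controls Caldera.
Basalt holds 54% of Talus, so Dmitri controls Talus.
Dmitri holds 70% of Ridgeback, so Dmitri controls Ridgeback.
Ridgeback holds 77% of Kestrel, so Dmitri controls Kestrel.
Basalt holds 97% of Rowan, so Dmitri controls Rowan.
Rowan and Talus together hold 65% + 7% = 72% of Lumen, so Dmitri controls Lumen.
In Sable, Dmitri's side holds only 20%, not ≥ 50%.
So before the transaction, Dmitri does not control Sable.
After the purchase, Dmitri's direct stake in Ridgeback rises to 70% + 25% = 95%, and Rania's stake falls to 5%.
Dmitri holds 95% of Ridgeback, so Dmitri controls Ridgeback.
After the transaction, Dmitri's side holds 20% of Sable, not ≥ 50%, so Dmitri still does not control Sable.
No new person acquires control, so the clause is not triggered.

No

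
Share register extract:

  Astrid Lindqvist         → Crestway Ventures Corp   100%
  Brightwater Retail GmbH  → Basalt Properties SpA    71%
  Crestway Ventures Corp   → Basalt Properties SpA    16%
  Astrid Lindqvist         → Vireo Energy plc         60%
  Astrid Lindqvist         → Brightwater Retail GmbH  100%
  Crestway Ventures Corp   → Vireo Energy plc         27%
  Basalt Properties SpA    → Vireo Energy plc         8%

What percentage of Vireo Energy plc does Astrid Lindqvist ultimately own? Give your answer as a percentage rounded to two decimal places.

93.96%

Astrid reaches Vireo along 4 paths.
Direct stake: 60% = 60%.
Via Crestway: 100% × 27% = 27%.
Via Brightwater → Basalt: 100% × 71% × 8% = 5.68%.
Via Crestway → Basalt: 100% × 16% × 8% = 1.28%.
Total: 60% + 27% + 5.68% + 1.28% = 93.96%.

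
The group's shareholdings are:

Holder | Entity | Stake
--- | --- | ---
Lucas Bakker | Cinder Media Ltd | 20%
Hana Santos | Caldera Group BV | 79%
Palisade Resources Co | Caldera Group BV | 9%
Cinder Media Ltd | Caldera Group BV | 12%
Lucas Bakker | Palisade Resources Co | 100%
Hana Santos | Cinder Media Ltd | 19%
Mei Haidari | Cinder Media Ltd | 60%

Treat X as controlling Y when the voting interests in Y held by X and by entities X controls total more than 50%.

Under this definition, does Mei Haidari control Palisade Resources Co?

No

Mei holds 60% of Cinder, so Mei controls Cinder.
Neither Mei nor any entity Mei controls holds any voting interest in Palisade.
So Mei does not control Palisade.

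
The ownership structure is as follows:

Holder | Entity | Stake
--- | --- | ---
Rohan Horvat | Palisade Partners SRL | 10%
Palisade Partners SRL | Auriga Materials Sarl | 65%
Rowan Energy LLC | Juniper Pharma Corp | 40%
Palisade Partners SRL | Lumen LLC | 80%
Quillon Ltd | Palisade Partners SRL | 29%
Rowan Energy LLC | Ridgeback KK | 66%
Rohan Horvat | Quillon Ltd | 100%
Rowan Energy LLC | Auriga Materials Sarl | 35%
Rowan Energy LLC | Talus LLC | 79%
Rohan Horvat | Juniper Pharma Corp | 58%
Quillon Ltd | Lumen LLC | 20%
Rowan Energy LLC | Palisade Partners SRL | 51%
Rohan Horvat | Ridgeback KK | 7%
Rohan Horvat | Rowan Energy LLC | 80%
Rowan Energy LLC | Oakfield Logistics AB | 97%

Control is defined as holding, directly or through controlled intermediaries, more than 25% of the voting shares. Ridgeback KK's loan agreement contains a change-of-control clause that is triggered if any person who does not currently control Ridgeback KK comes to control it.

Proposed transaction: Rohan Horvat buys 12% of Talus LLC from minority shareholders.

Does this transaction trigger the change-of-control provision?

The purchase changes only Rohan's holdings, so Rohan is the only person who could newly come to control Ridgeback.
Rohan holds 80% of Rowan, so Rohan controls Rowan.
Rowan and Rohan together hold 66% + 7% = 73% of Ridgeback, so Rohan controls Ridgeback.
So Rohan already controls Ridgeback before the transaction.
After the purchase, Rohan holds 12% of Talus directly.
Rohan controlled Ridgeback already, so this is not a new person acquiring control; every other person's position is unchanged or reduced.
No new person acquires control, so the clause is not triggered.

No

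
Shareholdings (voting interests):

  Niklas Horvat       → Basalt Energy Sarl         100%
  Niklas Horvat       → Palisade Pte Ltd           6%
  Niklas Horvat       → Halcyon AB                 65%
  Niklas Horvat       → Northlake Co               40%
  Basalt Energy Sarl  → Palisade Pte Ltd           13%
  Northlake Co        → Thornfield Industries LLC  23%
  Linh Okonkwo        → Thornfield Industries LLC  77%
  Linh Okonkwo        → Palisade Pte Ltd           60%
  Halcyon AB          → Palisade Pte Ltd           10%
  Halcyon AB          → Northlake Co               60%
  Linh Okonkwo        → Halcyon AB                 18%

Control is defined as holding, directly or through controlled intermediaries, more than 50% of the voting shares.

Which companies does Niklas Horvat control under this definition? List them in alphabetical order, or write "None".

Basalt Energy Sarl, Halcyon AB, Northlake Co

Niklas holds 65% of Halcyon, so Niklas controls Halcyon.
Niklas holds 100% of Basalt, so Niklas controls Basalt.
Halcyon and Niklas together hold 60% + 40% = 100% of Northlake, so Niklas controls Northlake.
No other company's threshold is met.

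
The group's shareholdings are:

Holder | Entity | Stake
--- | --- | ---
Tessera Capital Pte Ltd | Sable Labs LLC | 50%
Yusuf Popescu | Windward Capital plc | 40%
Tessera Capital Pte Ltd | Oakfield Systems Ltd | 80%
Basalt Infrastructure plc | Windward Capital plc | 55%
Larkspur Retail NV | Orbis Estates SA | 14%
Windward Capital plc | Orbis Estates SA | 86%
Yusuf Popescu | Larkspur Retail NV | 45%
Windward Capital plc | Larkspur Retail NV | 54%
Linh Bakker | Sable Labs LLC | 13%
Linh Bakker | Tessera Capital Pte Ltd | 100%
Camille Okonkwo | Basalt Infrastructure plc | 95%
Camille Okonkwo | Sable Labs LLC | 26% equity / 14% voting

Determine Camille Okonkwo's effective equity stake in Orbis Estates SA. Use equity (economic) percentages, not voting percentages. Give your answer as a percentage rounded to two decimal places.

48.89%

Camille reaches Orbis along 2 paths.
Via Basalt → Windward: 95% × 55% × 86% = 44.935%.
Via Basalt → Windward → Larkspur: 95% × 55% × 54% × 14% = 3.9501%.
Total: 44.935% + 3.9501% = 48.8851%.
Rounded: 48.89%.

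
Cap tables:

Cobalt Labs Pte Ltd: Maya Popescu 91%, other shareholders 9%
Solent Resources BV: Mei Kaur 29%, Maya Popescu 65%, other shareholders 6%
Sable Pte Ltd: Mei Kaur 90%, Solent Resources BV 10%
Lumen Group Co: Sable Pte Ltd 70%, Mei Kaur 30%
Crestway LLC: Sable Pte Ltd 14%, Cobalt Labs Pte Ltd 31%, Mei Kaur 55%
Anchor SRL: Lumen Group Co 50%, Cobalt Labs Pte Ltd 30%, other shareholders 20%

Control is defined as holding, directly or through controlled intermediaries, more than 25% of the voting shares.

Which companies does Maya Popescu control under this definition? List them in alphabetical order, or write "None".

Anchor SRL, Cobalt Labs Pte Ltd, Crestway LLC, Solent Resources BV

Maya holds 91% of Cobalt, so Maya controls Cobalt.
Maya holds 65% of Solent, so Maya controls Solent.
Cobalt holds 31% of Crestway, so Maya controls Crestway.
Cobalt holds 30% of Anchor, so Maya controls Anchor.
No other company's threshold is met.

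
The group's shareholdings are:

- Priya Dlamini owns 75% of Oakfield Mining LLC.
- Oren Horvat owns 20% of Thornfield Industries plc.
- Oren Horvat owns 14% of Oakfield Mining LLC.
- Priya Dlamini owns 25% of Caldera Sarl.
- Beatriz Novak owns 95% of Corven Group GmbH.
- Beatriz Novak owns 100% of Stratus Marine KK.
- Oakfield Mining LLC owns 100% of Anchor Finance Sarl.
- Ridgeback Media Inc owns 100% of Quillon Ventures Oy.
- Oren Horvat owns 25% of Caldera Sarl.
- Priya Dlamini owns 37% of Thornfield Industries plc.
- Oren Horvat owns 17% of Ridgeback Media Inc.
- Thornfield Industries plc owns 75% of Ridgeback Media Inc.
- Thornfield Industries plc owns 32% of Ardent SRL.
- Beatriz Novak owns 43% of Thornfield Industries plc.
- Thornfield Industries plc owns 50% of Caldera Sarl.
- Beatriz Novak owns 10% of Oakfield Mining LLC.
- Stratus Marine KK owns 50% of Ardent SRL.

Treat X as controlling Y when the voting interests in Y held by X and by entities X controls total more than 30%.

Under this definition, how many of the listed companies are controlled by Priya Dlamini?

Priya holds 37% of Thornfield, so Priya controls Thornfield.
Priya holds 75% of Oakfield, so Priya controls Oakfield.
Thornfield holds 75% of Ridgeback, so Priya controls Ridgeback.
Thornfield holds 32% of Ardent, so Priya controls Ardent.
Ridgeback holds 100% of Quillon, so Priya controls Quillon.
Oakfield holds 100% of Anchor, so Priya controls Anchor.
Priya and Thornfield together hold 25% + 50% = 75% of Caldera, so Priya controls Caldera.
No other company's threshold is met.
Priya controls 7 companies.

7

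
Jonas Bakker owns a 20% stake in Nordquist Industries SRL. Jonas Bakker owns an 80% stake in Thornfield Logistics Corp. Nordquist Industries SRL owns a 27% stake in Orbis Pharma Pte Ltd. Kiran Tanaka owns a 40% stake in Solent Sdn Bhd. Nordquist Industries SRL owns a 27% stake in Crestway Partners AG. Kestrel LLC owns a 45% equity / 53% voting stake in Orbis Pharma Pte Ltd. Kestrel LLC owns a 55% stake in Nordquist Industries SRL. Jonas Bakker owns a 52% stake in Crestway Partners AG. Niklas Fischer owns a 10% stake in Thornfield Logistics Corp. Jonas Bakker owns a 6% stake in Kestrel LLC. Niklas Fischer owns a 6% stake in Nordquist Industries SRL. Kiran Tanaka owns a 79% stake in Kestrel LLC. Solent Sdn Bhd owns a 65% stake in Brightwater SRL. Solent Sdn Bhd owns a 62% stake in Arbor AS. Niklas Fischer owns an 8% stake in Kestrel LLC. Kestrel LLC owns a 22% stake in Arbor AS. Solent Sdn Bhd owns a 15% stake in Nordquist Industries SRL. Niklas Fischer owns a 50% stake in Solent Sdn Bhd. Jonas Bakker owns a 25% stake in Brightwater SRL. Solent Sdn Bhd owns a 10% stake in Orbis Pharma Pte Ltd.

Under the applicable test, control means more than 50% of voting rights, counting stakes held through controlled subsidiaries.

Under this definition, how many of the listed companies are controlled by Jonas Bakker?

Jonas holds 80% of Thornfield, so Jonas controls Thornfield.
Jonas holds 52% of Crestway, so Jonas controls Crestway.
No other company's threshold is met.
Jonas controls 2 companies.

2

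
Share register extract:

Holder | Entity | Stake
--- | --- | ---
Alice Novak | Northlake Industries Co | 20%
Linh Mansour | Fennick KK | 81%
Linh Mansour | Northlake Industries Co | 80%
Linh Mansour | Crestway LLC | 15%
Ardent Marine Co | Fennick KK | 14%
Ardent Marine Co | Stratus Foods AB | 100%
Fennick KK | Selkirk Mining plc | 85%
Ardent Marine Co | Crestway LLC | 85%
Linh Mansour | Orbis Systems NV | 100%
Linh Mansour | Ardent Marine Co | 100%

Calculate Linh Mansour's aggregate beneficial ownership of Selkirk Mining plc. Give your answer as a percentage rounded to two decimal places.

Linh reaches Selkirk along 2 paths.
Via Fennick: 81% × 85% = 68.85%.
Via Ardent → Fennick: 100% × 14% × 85% = 11.9%.
Total: 68.85% + 11.9% = 80.75%.

80.75%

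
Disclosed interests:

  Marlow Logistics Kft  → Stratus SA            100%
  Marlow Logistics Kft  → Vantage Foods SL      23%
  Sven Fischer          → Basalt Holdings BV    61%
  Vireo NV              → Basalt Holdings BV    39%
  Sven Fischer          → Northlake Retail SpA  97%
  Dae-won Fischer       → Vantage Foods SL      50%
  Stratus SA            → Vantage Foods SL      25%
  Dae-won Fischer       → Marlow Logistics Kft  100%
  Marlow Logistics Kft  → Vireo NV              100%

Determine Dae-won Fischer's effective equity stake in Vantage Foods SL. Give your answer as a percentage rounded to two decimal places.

98.00%

Dae-won reaches Vantage along 3 paths.
Direct stake: 50% = 50%.
Via Marlow → Stratus: 100% × 100% × 25% = 25%.
Via Marlow: 100% × 23% = 23%.
Total: 50% + 25% + 23% = 98%.
Rounded: 98.00%.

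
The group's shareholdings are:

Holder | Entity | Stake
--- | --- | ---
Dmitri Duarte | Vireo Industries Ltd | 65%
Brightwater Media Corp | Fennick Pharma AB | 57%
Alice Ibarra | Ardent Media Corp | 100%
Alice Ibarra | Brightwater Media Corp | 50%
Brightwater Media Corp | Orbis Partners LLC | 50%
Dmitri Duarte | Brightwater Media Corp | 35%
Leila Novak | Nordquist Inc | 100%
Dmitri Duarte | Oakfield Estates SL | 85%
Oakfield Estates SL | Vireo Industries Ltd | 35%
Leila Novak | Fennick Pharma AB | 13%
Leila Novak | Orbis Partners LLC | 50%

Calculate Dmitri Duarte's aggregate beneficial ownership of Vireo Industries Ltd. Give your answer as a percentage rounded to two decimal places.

Dmitri reaches Vireo along 2 paths.
Direct stake: 65% = 65%.
Via Oakfield: 85% × 35% = 29.75%.
Total: 65% + 29.75% = 94.75%.

94.75%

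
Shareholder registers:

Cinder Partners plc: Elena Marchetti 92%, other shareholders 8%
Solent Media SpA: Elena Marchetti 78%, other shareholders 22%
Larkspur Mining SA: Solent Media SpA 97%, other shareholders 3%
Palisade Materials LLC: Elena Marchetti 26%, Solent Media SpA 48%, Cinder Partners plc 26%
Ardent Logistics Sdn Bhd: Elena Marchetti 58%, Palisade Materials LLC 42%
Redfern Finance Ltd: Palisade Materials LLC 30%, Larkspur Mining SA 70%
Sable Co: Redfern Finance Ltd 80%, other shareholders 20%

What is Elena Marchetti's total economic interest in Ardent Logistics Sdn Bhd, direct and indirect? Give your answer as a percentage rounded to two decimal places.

94.69%

Elena reaches Ardent along 4 paths.
Direct stake: 58% = 58%.
Via Palisade: 26% × 42% = 10.92%.
Via Solent → Palisade: 78% × 48% × 42% = 15.7248%.
Via Cinder → Palisade: 92% × 26% × 42% = 10.0464%.
Total: 58% + 10.92% + 15.7248% + 10.0464% = 94.6912%.
Rounded: 94.69%.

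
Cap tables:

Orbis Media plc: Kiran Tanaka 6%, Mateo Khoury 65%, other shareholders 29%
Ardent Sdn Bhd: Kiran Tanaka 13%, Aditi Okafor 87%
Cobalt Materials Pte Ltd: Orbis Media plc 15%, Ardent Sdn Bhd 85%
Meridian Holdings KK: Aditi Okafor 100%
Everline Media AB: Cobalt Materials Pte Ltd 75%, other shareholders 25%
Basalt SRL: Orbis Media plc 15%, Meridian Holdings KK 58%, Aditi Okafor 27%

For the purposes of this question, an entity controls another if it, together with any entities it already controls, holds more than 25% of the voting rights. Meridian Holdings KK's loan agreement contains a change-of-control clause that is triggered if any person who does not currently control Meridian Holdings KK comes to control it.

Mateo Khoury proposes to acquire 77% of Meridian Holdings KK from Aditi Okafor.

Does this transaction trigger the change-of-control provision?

The purchase adds only to Mateo's holdings (Aditi's stake shrinks), so Mateo is the only person who could newly come to control Meridian.
Mateo holds 65% of Orbis, so Mateo controls Orbis.
Neither Mateo nor any entity Mateo controls holds any voting interest in Meridian.
So before the transaction, Mateo does not control Meridian.
After the purchase, Mateo holds 77% of Meridian directly, and Aditi's stake falls to 23%.
Mateo holds 77% of Meridian, so Mateo controls Meridian.
Mateo did not control Meridian before and does after, so the clause is triggered.

Yes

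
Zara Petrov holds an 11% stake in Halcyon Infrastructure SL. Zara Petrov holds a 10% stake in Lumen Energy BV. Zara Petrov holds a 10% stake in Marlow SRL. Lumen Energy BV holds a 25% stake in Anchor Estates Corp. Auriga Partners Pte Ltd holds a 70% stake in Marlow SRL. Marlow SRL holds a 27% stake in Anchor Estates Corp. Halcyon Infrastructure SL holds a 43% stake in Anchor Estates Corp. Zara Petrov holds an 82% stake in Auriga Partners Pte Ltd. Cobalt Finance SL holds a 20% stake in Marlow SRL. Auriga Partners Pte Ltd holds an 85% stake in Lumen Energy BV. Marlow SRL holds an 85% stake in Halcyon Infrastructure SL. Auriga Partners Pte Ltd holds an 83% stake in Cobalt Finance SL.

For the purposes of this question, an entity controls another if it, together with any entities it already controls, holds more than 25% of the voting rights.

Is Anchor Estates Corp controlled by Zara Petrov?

Yes

Zara holds 82% of Auriga, so Zara controls Auriga.
Auriga holds 83% of Cobalt, so Zara controls Cobalt.
Cobalt and Auriga and Zara together hold 20% + 70% + 10% = 100% of Marlow, so Zara controls Marlow.
Auriga and Zara together hold 85% + 10% = 95% of Lumen, so Zara controls Lumen.
Marlow and Zara together hold 85% + 11% = 96% of Halcyon, so Zara controls Halcyon.
Lumen and Halcyon and Marlow together hold 25% + 43% + 27% = 95% of Anchor, so Zara controls Anchor.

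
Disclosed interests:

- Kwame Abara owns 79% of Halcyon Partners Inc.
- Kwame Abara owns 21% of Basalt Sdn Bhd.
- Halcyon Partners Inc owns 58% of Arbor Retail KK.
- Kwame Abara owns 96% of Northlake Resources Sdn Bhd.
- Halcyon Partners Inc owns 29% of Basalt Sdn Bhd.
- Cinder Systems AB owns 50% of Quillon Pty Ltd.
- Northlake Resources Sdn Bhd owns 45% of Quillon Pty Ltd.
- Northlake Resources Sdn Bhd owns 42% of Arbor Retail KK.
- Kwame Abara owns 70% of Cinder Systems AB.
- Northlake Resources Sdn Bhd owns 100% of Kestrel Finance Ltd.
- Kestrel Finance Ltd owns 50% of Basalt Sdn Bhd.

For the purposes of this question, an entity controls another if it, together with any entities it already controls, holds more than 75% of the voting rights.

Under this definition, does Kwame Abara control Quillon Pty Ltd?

Kwame holds 79% of Halcyon, so Kwame controls Halcyon.
Kwame holds 96% of Northlake, so Kwame controls Northlake.
Halcyon and Northlake together hold 58% + 42% = 100% of Arbor, so Kwame controls Arbor.
Northlake holds 100% of Kestrel, so Kwame controls Kestrel.
Kestrel and Halcyon and Kwame together hold 50% + 29% + 21% = 100% of Basalt, so Kwame controls Basalt.
In Quillon, Kwame's side holds only 45%, not > 75%.
So Kwame does not control Quillon.

No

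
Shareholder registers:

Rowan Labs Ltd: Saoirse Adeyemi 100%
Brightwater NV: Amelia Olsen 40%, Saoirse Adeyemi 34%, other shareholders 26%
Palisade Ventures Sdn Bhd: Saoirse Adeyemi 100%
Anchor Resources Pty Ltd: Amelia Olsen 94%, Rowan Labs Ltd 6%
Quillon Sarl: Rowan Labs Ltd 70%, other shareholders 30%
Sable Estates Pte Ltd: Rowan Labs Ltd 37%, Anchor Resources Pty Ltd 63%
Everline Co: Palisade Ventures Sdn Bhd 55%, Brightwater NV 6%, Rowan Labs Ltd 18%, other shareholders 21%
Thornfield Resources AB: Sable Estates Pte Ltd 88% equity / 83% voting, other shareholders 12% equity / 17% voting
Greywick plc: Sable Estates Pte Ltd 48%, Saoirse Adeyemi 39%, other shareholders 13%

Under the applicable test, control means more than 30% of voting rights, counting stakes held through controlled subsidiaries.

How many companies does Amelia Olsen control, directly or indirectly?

5

Amelia holds 40% of Brightwater, so Amelia controls Brightwater.
Amelia holds 94% of Anchor, so Amelia controls Anchor.
Anchor holds 63% of Sable, so Amelia controls Sable.
Sable holds 83% of Thornfield, so Amelia controls Thornfield.
Sable holds 48% of Greywick, so Amelia controls Greywick.
No other company's threshold is met.
Amelia controls 5 companies.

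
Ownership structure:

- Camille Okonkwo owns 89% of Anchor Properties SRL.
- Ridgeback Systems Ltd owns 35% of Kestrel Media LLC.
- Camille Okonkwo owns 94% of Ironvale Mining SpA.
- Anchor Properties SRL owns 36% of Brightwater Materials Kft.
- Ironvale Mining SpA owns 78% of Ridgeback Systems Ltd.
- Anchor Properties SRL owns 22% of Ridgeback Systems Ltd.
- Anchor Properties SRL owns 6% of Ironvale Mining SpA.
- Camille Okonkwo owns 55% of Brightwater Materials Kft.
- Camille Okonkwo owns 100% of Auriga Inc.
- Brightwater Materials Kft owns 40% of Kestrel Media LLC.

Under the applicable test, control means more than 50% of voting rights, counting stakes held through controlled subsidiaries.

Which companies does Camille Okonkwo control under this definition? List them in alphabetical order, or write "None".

Camille holds 89% of Anchor, so Camille controls Anchor.
Camille and Anchor together hold 94% + 6% = 100% of Ironvale, so Camille controls Ironvale.
Anchor and Camille together hold 36% + 55% = 91% of Brightwater, so Camille controls Brightwater.
Camille holds 100% of Auriga, so Camille controls Auriga.
Ironvale and Anchor together hold 78% + 22% = 100% of Ridgeback, so Camille controls Ridgeback.
Brightwater and Ridgeback together hold 40% + 35% = 75% of Kestrel, so Camille controls Kestrel.

Anchor Properties SRL, Auriga Inc, Brightwater Materials Kft, Ironvale Mining SpA, Kestrel Media LLC, Ridgeback Systems Ltd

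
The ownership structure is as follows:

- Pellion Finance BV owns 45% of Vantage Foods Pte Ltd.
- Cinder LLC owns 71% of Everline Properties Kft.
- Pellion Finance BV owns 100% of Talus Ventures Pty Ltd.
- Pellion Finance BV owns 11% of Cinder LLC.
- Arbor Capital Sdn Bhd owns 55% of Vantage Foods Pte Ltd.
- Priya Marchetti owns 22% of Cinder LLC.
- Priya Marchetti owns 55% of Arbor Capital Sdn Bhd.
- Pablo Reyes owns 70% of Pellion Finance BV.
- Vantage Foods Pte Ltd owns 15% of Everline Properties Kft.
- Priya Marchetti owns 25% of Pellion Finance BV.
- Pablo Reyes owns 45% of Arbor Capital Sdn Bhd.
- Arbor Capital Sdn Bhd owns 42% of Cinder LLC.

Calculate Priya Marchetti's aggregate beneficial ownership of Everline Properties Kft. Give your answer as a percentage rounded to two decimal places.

40.20%

Priya reaches Everline along 5 paths.
Via Arbor → Cinder: 55% × 42% × 71% = 16.401%.
Via Cinder: 22% × 71% = 15.62%.
Via Pellion → Cinder: 25% × 11% × 71% = 1.9525%.
Via Arbor → Vantage: 55% × 55% × 15% = 4.5375%.
Via Pellion → Vantage: 25% × 45% × 15% = 1.6875%.
Total: 16.401% + 15.62% + 1.9525% + 4.5375% + 1.6875% = 40.1985%.
Rounded: 40.20%.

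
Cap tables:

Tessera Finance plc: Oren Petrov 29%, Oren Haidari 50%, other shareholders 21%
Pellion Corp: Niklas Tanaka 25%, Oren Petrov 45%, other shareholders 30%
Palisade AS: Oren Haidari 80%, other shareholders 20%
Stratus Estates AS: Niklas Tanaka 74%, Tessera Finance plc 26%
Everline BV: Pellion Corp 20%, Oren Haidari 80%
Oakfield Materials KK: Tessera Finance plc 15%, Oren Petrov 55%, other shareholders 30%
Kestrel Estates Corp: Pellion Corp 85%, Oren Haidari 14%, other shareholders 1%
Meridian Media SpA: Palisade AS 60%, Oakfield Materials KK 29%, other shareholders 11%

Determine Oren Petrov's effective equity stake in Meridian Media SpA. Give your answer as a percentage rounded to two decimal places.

Oren Petrov reaches Meridian along 2 paths.
Via Tessera → Oakfield: 29% × 15% × 29% = 1.2615%.
Via Oakfield: 55% × 29% = 15.95%.
Total: 1.2615% + 15.95% = 17.2115%.
Rounded: 17.21%.

17.21%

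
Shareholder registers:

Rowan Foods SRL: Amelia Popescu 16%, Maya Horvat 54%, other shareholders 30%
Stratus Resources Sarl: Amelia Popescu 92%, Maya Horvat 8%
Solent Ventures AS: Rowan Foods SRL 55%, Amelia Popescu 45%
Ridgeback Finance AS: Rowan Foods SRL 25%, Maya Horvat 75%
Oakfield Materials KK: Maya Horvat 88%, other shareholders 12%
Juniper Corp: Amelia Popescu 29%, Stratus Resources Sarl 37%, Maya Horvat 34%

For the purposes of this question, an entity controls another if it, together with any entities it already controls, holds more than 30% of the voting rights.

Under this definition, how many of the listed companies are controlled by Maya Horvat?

5

Maya holds 54% of Rowan, so Maya controls Rowan.
Rowan holds 55% of Solent, so Maya controls Solent.
Rowan and Maya together hold 25% + 75% = 100% of Ridgeback, so Maya controls Ridgeback.
Maya holds 88% of Oakfield, so Maya controls Oakfield.
Maya holds 34% of Juniper, so Maya controls Juniper.
No other company's threshold is met.
Maya controls 5 companies.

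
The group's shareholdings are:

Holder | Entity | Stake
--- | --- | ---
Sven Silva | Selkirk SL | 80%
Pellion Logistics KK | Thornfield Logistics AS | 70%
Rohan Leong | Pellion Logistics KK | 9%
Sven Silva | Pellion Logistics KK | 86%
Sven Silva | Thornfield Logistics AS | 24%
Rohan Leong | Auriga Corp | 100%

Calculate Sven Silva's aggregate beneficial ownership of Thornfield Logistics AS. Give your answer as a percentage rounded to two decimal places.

84.20%

Sven reaches Thornfield along 2 paths.
Via Pellion: 86% × 70% = 60.2%.
Direct stake: 24% = 24%.
Total: 60.2% + 24% = 84.2%.
Rounded: 84.20%.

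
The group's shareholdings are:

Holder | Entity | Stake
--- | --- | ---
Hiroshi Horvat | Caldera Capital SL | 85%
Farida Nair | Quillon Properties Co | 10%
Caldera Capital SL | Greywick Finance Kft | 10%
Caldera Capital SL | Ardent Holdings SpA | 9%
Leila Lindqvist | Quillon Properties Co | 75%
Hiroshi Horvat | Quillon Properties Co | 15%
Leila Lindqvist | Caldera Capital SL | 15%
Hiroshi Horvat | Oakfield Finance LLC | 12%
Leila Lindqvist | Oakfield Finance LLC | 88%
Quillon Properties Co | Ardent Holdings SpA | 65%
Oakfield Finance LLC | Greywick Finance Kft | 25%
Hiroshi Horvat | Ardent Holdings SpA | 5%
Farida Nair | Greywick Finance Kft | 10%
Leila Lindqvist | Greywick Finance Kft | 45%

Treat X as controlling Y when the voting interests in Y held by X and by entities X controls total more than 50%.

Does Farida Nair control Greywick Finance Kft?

Farida's largest direct stake is 10% in Quillon, which does not meet the threshold, so Farida controls no company.
In Greywick, Farida's side holds only 10%, not > 50%.
So Farida does not control Greywick.

No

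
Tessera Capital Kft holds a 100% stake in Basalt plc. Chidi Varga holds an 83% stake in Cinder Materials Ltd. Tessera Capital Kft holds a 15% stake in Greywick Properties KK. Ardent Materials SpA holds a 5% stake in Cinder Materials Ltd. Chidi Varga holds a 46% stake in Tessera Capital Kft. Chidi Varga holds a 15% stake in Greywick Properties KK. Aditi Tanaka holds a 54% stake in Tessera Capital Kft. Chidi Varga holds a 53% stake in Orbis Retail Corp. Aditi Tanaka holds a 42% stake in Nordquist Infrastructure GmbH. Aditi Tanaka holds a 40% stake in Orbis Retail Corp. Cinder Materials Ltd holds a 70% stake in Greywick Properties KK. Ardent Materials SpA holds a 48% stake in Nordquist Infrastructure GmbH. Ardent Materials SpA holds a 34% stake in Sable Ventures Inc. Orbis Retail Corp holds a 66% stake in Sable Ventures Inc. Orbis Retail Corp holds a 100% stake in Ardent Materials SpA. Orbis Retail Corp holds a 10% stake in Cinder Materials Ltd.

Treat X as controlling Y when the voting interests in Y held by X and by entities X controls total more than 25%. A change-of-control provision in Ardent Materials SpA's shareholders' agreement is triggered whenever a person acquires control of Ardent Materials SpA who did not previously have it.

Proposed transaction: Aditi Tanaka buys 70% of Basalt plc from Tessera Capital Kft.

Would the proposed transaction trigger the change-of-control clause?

The purchase adds only to Aditi's holdings (Tessera's stake shrinks), so Aditi is the only person who could newly come to control Ardent.
Aditi holds 40% of Orbis, so Aditi controls Orbis.
Orbis holds 100% of Ardent, so Aditi controls Ardent.
So Aditi already controls Ardent before the transaction.
After the purchase, Aditi holds 70% of Basalt directly, and Tessera's stake falls to 30%.
Aditi controlled Ardent already, so this is not a new person acquiring control; every other person's position is unchanged or reduced.
No new person acquires control, so the clause is not triggered.

No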